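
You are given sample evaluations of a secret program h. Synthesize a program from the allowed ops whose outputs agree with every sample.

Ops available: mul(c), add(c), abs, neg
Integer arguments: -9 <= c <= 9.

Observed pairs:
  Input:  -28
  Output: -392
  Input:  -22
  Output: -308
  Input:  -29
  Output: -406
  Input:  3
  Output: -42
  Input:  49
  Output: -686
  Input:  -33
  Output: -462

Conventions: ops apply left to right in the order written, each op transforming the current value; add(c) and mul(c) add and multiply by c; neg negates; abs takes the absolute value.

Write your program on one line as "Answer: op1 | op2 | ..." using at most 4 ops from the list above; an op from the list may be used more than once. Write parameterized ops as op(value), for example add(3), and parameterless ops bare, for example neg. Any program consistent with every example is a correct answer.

neg | mul(7) | abs | mul(-2)

Check, running the answer program on each example:
  -28 -> 28 -> 196 -> 196 -> -392
  -22 -> 22 -> 154 -> 154 -> -308
  -29 -> 29 -> 203 -> 203 -> -406
  3 -> -3 -> -21 -> 21 -> -42
  49 -> -49 -> -343 -> 343 -> -686
  -33 -> 33 -> 231 -> 231 -> -462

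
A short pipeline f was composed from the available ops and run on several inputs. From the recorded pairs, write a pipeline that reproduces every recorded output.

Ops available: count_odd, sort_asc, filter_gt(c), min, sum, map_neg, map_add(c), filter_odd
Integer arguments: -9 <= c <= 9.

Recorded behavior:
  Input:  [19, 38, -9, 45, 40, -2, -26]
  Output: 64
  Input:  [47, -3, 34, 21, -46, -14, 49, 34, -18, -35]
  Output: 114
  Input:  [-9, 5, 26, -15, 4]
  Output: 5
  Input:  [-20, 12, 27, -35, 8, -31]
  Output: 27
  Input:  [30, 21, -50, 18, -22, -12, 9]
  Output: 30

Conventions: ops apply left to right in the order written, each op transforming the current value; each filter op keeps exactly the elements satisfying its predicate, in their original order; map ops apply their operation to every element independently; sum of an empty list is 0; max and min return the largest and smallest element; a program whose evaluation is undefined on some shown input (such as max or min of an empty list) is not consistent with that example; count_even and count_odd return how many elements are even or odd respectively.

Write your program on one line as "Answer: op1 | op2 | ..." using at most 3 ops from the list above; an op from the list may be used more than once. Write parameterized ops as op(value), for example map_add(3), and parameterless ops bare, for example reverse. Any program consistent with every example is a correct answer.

filter_odd | filter_gt(-4) | sum

Check, running the answer program on each example:
  [19, 38, -9, 45, 40, -2, -26] -> [19, -9, 45] -> [19, 45] -> 64
  [47, -3, 34, 21, -46, -14, 49, 34, -18, -35] -> [47, -3, 21, 49, -35] -> [47, -3, 21, 49] -> 114
  [-9, 5, 26, -15, 4] -> [-9, 5, -15] -> [5] -> 5
  [-20, 12, 27, -35, 8, -31] -> [27, -35, -31] -> [27] -> 27
  [30, 21, -50, 18, -22, -12, 9] -> [21, 9] -> [21, 9] -> 30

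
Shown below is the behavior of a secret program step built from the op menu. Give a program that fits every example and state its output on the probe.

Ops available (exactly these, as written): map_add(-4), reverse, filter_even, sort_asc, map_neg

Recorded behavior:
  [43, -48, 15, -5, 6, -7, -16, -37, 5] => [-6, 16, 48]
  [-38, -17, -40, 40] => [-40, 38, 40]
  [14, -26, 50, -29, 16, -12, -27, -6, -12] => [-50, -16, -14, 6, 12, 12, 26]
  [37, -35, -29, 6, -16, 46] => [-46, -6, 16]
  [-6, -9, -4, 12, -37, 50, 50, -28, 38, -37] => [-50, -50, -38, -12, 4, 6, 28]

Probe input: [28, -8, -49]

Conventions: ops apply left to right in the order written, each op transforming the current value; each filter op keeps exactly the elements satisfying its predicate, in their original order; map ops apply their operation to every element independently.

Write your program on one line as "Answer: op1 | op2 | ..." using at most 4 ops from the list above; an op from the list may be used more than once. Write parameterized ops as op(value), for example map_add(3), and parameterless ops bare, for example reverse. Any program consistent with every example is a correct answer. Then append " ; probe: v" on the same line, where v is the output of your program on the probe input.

map_neg | sort_asc | filter_even ; probe: [-28, 8]

Check, running the answer program on each example:
  [43, -48, 15, -5, 6, -7, -16, -37, 5] -> [-43, 48, -15, 5, -6, 7, 16, 37, -5] -> [-43, -15, -6, -5, 5, 7, 16, 37, 48] -> [-6, 16, 48]
  [-38, -17, -40, 40] -> [38, 17, 40, -40] -> [-40, 17, 38, 40] -> [-40, 38, 40]
  [14, -26, 50, -29, 16, -12, -27, -6, -12] -> [-14, 26, -50, 29, -16, 12, 27, 6, 12] -> [-50, -16, -14, 6, 12, 12, 26, 27, 29] -> [-50, -16, -14, 6, 12, 12, 26]
  [37, -35, -29, 6, -16, 46] -> [-37, 35, 29, -6, 16, -46] -> [-46, -37, -6, 16, 29, 35] -> [-46, -6, 16]
  [-6, -9, -4, 12, -37, 50, 50, -28, 38, -37] -> [6, 9, 4, -12, 37, -50, -50, 28, -38, 37] -> [-50, -50, -38, -12, 4, 6, 9, 28, 37, 37] -> [-50, -50, -38, -12, 4, 6, 28]
  probe: [28, -8, -49] -> [-28, 8, 49] -> [-28, 8, 49] -> [-28, 8]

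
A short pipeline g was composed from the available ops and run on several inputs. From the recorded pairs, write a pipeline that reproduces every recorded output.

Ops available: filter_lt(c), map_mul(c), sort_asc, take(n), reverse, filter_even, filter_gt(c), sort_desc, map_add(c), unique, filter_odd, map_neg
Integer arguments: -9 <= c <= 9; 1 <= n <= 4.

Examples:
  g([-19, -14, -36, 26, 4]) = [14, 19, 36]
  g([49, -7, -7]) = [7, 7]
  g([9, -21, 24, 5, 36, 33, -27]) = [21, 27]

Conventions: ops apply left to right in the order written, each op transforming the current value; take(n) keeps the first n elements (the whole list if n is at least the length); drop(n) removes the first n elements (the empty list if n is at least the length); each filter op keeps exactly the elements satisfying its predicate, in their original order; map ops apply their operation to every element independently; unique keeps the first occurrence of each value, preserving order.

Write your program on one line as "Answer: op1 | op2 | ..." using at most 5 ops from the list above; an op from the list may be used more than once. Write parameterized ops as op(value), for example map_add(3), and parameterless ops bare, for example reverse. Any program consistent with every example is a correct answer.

sort_asc | sort_desc | map_neg | filter_gt(-3)

Check, running the answer program on each example:
  [-19, -14, -36, 26, 4] -> [-36, -19, -14, 4, 26] -> [26, 4, -14, -19, -36] -> [-26, -4, 14, 19, 36] -> [14, 19, 36]
  [49, -7, -7] -> [-7, -7, 49] -> [49, -7, -7] -> [-49, 7, 7] -> [7, 7]
  [9, -21, 24, 5, 36, 33, -27] -> [-27, -21, 5, 9, 24, 33, 36] -> [36, 33, 24, 9, 5, -21, -27] -> [-36, -33, -24, -9, -5, 21, 27] -> [21, 27]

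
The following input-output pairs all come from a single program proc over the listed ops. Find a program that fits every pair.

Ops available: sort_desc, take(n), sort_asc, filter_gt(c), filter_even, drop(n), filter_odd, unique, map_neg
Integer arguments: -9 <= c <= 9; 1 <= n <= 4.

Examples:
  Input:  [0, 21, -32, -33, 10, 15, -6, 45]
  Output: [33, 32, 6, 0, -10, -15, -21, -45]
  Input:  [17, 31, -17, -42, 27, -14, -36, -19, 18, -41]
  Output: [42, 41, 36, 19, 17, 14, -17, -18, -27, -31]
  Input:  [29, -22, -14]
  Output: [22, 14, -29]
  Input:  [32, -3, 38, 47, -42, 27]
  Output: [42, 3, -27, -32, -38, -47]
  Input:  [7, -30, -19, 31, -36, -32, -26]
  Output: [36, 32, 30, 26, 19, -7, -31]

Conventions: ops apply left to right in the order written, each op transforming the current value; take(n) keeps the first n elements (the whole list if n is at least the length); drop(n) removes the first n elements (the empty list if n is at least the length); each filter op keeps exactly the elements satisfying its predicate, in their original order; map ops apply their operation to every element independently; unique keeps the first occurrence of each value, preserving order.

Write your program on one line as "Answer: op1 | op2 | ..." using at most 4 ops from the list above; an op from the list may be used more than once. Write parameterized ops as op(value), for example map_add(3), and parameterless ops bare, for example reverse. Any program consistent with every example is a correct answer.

sort_desc | map_neg | sort_desc

Check, running the answer program on each example:
  [0, 21, -32, -33, 10, 15, -6, 45] -> [45, 21, 15, 10, 0, -6, -32, -33] -> [-45, -21, -15, -10, 0, 6, 32, 33] -> [33, 32, 6, 0, -10, -15, -21, -45]
  [17, 31, -17, -42, 27, -14, -36, -19, 18, -41] -> [31, 27, 18, 17, -14, -17, -19, -36, -41, -42] -> [-31, -27, -18, -17, 14, 17, 19, 36, 41, 42] -> [42, 41, 36, 19, 17, 14, -17, -18, -27, -31]
  [29, -22, -14] -> [29, -14, -22] -> [-29, 14, 22] -> [22, 14, -29]
  [32, -3, 38, 47, -42, 27] -> [47, 38, 32, 27, -3, -42] -> [-47, -38, -32, -27, 3, 42] -> [42, 3, -27, -32, -38, -47]
  [7, -30, -19, 31, -36, -32, -26] -> [31, 7, -19, -26, -30, -32, -36] -> [-31, -7, 19, 26, 30, 32, 36] -> [36, 32, 30, 26, 19, -7, -31]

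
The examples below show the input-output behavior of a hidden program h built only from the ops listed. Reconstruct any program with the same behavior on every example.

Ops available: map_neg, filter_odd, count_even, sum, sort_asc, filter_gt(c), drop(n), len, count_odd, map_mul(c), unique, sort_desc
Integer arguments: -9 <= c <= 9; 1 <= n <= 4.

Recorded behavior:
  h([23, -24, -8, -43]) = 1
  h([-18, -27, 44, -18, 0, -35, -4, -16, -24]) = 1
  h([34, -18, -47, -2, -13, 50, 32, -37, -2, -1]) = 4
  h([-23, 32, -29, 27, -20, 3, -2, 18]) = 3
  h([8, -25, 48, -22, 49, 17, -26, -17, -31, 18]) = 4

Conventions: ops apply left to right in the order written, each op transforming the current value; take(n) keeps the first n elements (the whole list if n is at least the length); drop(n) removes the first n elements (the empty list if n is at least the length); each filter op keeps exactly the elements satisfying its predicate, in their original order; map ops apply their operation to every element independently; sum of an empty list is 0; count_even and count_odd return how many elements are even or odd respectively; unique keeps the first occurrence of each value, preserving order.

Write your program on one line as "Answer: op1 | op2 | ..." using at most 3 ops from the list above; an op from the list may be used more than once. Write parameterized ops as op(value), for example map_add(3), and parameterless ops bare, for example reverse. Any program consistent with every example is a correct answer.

drop(2) | count_odd

Check, running the answer program on each example:
  [23, -24, -8, -43] -> [-8, -43] -> 1
  [-18, -27, 44, -18, 0, -35, -4, -16, -24] -> [44, -18, 0, -35, -4, -16, -24] -> 1
  [34, -18, -47, -2, -13, 50, 32, -37, -2, -1] -> [-47, -2, -13, 50, 32, -37, -2, -1] -> 4
  [-23, 32, -29, 27, -20, 3, -2, 18] -> [-29, 27, -20, 3, -2, 18] -> 3
  [8, -25, 48, -22, 49, 17, -26, -17, -31, 18] -> [48, -22, 49, 17, -26, -17, -31, 18] -> 4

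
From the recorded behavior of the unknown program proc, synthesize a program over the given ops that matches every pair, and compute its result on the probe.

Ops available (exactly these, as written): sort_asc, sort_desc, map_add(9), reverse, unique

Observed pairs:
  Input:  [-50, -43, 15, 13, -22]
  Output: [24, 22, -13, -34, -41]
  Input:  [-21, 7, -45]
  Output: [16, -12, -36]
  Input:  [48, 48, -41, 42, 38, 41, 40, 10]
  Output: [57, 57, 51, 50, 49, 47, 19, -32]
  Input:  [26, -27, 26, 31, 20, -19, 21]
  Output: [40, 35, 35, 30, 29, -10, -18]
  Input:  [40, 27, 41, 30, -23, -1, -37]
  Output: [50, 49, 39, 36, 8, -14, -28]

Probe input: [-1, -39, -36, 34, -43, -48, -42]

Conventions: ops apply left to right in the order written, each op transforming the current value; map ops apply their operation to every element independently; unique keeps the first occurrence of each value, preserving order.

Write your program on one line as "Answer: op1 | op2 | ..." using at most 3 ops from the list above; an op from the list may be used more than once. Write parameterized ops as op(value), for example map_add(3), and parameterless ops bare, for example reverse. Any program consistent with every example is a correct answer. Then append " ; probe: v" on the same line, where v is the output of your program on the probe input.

map_add(9) | sort_asc | sort_desc ; probe: [43, 8, -27, -30, -33, -34, -39]

Check, running the answer program on each example:
  [-50, -43, 15, 13, -22] -> [-41, -34, 24, 22, -13] -> [-41, -34, -13, 22, 24] -> [24, 22, -13, -34, -41]
  [-21, 7, -45] -> [-12, 16, -36] -> [-36, -12, 16] -> [16, -12, -36]
  [48, 48, -41, 42, 38, 41, 40, 10] -> [57, 57, -32, 51, 47, 50, 49, 19] -> [-32, 19, 47, 49, 50, 51, 57, 57] -> [57, 57, 51, 50, 49, 47, 19, -32]
  [26, -27, 26, 31, 20, -19, 21] -> [35, -18, 35, 40, 29, -10, 30] -> [-18, -10, 29, 30, 35, 35, 40] -> [40, 35, 35, 30, 29, -10, -18]
  [40, 27, 41, 30, -23, -1, -37] -> [49, 36, 50, 39, -14, 8, -28] -> [-28, -14, 8, 36, 39, 49, 50] -> [50, 49, 39, 36, 8, -14, -28]
  probe: [-1, -39, -36, 34, -43, -48, -42] -> [8, -30, -27, 43, -34, -39, -33] -> [-39, -34, -33, -30, -27, 8, 43] -> [43, 8, -27, -30, -33, -34, -39]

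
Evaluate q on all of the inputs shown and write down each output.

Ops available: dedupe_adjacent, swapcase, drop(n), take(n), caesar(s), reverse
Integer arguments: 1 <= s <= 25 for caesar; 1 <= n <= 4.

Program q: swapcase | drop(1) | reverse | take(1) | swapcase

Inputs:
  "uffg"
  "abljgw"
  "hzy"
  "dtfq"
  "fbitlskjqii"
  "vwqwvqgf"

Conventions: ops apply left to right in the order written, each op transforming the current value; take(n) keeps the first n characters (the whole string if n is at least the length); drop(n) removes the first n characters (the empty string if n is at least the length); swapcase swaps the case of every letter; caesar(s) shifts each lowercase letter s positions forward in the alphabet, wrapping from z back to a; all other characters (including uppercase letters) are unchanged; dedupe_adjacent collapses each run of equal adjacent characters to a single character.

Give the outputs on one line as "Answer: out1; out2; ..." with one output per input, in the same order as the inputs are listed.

"g"; "w"; "y"; "q"; "i"; "f"

Execution, op by op:
  "uffg" -> "UFFG" -> "FFG" -> "GFF" -> "G" -> "g"
  "abljgw" -> "ABLJGW" -> "BLJGW" -> "WGJLB" -> "W" -> "w"
  "hzy" -> "HZY" -> "ZY" -> "YZ" -> "Y" -> "y"
  "dtfq" -> "DTFQ" -> "TFQ" -> "QFT" -> "Q" -> "q"
  "fbitlskjqii" -> "FBITLSKJQII" -> "BITLSKJQII" -> "IIQJKSLTIB" -> "I" -> "i"
  "vwqwvqgf" -> "VWQWVQGF" -> "WQWVQGF" -> "FGQVWQW" -> "F" -> "f"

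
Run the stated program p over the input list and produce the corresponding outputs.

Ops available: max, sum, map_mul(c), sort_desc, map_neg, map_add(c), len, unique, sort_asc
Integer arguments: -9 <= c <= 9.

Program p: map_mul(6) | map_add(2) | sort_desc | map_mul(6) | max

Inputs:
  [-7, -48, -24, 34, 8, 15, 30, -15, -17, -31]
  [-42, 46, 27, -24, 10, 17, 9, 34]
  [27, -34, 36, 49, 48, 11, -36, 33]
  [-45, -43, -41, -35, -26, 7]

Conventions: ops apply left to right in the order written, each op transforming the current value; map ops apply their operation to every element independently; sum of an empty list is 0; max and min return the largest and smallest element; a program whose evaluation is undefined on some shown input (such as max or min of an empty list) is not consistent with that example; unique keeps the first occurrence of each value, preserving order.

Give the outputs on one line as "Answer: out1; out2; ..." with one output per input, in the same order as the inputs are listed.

Execution, op by op:
  [-7, -48, -24, 34, 8, 15, 30, -15, -17, -31] -> [-42, -288, -144, 204, 48, 90, 180, -90, -102, -186] -> [-40, -286, -142, 206, 50, 92, 182, -88, -100, -184] -> [206, 182, 92, 50, -40, -88, -100, -142, -184, -286] -> [1236, 1092, 552, 300, -240, -528, -600, -852, -1104, -1716] -> 1236
  [-42, 46, 27, -24, 10, 17, 9, 34] -> [-252, 276, 162, -144, 60, 102, 54, 204] -> [-250, 278, 164, -142, 62, 104, 56, 206] -> [278, 206, 164, 104, 62, 56, -142, -250] -> [1668, 1236, 984, 624, 372, 336, -852, -1500] -> 1668
  [27, -34, 36, 49, 48, 11, -36, 33] -> [162, -204, 216, 294, 288, 66, -216, 198] -> [164, -202, 218, 296, 290, 68, -214, 200] -> [296, 290, 218, 200, 164, 68, -202, -214] -> [1776, 1740, 1308, 1200, 984, 408, -1212, -1284] -> 1776
  [-45, -43, -41, -35, -26, 7] -> [-270, -258, -246, -210, -156, 42] -> [-268, -256, -244, -208, -154, 44] -> [44, -154, -208, -244, -256, -268] -> [264, -924, -1248, -1464, -1536, -1608] -> 264

1236; 1668; 1776; 264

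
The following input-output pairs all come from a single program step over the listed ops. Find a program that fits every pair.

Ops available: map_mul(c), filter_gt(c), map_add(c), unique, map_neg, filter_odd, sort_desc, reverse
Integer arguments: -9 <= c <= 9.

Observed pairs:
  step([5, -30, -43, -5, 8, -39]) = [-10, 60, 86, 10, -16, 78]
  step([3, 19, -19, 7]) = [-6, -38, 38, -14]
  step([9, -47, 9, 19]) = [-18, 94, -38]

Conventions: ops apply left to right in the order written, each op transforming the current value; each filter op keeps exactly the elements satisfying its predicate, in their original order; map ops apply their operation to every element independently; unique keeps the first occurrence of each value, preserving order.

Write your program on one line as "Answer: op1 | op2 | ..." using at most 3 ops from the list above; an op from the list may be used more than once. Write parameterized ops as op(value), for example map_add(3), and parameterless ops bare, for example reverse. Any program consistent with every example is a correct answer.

map_mul(-2) | unique

Check, running the answer program on each example:
  [5, -30, -43, -5, 8, -39] -> [-10, 60, 86, 10, -16, 78] -> [-10, 60, 86, 10, -16, 78]
  [3, 19, -19, 7] -> [-6, -38, 38, -14] -> [-6, -38, 38, -14]
  [9, -47, 9, 19] -> [-18, 94, -18, -38] -> [-18, 94, -38]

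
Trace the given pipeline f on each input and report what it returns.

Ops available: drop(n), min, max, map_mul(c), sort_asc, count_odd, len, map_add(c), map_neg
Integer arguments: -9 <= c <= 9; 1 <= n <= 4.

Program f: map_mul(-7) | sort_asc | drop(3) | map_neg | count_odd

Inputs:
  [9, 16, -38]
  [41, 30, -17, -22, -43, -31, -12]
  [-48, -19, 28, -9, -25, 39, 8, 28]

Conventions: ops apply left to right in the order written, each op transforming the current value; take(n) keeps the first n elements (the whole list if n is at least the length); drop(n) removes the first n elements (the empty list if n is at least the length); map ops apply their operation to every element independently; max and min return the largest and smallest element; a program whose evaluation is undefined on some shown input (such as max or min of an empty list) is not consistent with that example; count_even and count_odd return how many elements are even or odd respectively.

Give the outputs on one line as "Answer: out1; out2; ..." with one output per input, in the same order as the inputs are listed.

0; 3; 3

Execution, op by op:
  [9, 16, -38] -> [-63, -112, 266] -> [-112, -63, 266] -> [] -> [] -> 0
  [41, 30, -17, -22, -43, -31, -12] -> [-287, -210, 119, 154, 301, 217, 84] -> [-287, -210, 84, 119, 154, 217, 301] -> [119, 154, 217, 301] -> [-119, -154, -217, -301] -> 3
  [-48, -19, 28, -9, -25, 39, 8, 28] -> [336, 133, -196, 63, 175, -273, -56, -196] -> [-273, -196, -196, -56, 63, 133, 175, 336] -> [-56, 63, 133, 175, 336] -> [56, -63, -133, -175, -336] -> 3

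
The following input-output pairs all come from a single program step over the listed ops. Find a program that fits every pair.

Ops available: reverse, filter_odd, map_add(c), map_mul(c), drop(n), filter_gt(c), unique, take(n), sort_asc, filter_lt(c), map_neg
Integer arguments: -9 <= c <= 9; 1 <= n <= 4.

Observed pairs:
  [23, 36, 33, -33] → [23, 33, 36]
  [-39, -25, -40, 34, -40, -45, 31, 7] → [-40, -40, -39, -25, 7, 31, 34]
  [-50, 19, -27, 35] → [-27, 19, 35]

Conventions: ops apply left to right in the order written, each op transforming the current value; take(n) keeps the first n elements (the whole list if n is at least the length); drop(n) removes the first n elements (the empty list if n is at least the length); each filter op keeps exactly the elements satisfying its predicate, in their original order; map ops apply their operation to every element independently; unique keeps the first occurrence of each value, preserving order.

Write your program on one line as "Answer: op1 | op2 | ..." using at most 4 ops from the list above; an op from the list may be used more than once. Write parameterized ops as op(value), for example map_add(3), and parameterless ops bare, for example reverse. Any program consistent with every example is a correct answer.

reverse | sort_asc | drop(1)

Check, running the answer program on each example:
  [23, 36, 33, -33] -> [-33, 33, 36, 23] -> [-33, 23, 33, 36] -> [23, 33, 36]
  [-39, -25, -40, 34, -40, -45, 31, 7] -> [7, 31, -45, -40, 34, -40, -25, -39] -> [-45, -40, -40, -39, -25, 7, 31, 34] -> [-40, -40, -39, -25, 7, 31, 34]
  [-50, 19, -27, 35] -> [35, -27, 19, -50] -> [-50, -27, 19, 35] -> [-27, 19, 35]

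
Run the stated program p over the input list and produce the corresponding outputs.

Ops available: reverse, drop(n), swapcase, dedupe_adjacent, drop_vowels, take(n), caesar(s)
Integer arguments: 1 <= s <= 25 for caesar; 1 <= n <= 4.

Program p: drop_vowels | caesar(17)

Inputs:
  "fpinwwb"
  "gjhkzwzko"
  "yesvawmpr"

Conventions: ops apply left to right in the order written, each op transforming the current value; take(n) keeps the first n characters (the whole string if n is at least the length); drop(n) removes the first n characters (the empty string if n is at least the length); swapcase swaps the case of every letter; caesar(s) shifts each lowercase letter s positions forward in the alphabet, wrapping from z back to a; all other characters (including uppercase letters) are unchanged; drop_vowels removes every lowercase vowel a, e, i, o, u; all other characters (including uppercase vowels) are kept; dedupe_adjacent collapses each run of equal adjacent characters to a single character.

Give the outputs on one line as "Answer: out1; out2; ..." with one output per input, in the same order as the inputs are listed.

"wgenns"; "xaybqnqb"; "pjmndgi"

Execution, op by op:
  "fpinwwb" -> "fpnwwb" -> "wgenns"
  "gjhkzwzko" -> "gjhkzwzk" -> "xaybqnqb"
  "yesvawmpr" -> "ysvwmpr" -> "pjmndgi"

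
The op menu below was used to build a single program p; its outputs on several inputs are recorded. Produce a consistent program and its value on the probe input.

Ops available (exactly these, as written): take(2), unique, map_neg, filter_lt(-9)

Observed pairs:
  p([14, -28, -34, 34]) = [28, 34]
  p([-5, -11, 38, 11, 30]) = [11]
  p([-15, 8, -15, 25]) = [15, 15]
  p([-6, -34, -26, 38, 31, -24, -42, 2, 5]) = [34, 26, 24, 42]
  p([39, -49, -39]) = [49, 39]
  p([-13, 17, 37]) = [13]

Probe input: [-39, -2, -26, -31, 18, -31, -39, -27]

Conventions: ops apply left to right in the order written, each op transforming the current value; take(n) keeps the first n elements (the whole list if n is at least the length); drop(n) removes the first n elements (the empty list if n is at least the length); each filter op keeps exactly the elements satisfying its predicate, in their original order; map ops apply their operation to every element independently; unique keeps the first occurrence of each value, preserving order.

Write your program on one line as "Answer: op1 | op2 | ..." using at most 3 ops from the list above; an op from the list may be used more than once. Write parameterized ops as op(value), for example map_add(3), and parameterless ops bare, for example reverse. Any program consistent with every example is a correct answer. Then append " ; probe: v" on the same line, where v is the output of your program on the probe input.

filter_lt(-9) | map_neg ; probe: [39, 26, 31, 31, 39, 27]

Check, running the answer program on each example:
  [14, -28, -34, 34] -> [-28, -34] -> [28, 34]
  [-5, -11, 38, 11, 30] -> [-11] -> [11]
  [-15, 8, -15, 25] -> [-15, -15] -> [15, 15]
  [-6, -34, -26, 38, 31, -24, -42, 2, 5] -> [-34, -26, -24, -42] -> [34, 26, 24, 42]
  [39, -49, -39] -> [-49, -39] -> [49, 39]
  [-13, 17, 37] -> [-13] -> [13]
  probe: [-39, -2, -26, -31, 18, -31, -39, -27] -> [-39, -26, -31, -31, -39, -27] -> [39, 26, 31, 31, 39, 27]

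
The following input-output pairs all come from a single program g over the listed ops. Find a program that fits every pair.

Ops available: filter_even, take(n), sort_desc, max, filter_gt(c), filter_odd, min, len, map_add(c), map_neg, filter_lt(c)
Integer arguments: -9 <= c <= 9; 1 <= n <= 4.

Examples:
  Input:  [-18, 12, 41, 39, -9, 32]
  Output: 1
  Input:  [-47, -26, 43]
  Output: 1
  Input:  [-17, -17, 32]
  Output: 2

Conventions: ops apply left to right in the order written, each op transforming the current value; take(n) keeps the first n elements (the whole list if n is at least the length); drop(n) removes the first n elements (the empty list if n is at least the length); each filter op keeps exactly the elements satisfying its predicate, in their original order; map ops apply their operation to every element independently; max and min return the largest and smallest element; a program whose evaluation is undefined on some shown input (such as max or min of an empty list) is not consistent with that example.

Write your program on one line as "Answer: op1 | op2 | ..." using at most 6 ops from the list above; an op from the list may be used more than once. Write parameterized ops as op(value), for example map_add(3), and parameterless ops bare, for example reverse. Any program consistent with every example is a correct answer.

map_add(-5) | filter_lt(1) | filter_even | map_neg | len

Check, running the answer program on each example:
  [-18, 12, 41, 39, -9, 32] -> [-23, 7, 36, 34, -14, 27] -> [-23, -14] -> [-14] -> [14] -> 1
  [-47, -26, 43] -> [-52, -31, 38] -> [-52, -31] -> [-52] -> [52] -> 1
  [-17, -17, 32] -> [-22, -22, 27] -> [-22, -22] -> [-22, -22] -> [22, 22] -> 2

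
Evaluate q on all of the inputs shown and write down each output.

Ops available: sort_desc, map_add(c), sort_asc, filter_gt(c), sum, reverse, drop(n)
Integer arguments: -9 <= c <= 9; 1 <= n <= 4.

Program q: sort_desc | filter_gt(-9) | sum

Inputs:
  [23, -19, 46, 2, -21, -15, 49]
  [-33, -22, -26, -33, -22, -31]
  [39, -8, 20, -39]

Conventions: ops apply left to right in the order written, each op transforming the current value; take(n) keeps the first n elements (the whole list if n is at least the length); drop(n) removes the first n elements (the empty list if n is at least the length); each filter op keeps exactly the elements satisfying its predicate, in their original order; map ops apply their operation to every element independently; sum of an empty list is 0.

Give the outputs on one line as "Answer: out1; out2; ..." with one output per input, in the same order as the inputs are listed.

120; 0; 51

Execution, op by op:
  [23, -19, 46, 2, -21, -15, 49] -> [49, 46, 23, 2, -15, -19, -21] -> [49, 46, 23, 2] -> 120
  [-33, -22, -26, -33, -22, -31] -> [-22, -22, -26, -31, -33, -33] -> [] -> 0
  [39, -8, 20, -39] -> [39, 20, -8, -39] -> [39, 20, -8] -> 51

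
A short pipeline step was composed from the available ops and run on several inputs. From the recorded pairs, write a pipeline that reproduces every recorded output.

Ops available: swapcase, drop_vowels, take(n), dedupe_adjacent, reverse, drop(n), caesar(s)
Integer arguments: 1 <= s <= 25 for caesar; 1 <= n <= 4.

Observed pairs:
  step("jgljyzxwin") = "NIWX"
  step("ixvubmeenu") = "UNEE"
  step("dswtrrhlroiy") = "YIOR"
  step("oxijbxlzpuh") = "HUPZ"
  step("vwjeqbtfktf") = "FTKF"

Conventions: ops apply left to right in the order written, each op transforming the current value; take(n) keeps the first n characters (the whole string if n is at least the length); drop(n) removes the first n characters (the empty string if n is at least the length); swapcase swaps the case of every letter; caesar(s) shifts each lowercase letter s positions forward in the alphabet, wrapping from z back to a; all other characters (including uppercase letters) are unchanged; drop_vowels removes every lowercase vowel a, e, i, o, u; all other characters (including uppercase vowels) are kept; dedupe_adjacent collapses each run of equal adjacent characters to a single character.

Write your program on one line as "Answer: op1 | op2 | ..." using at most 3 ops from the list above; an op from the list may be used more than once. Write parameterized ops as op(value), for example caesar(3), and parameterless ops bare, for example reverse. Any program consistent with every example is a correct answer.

swapcase | reverse | take(4)

Check, running the answer program on each example:
  "jgljyzxwin" -> "JGLJYZXWIN" -> "NIWXZYJLGJ" -> "NIWX"
  "ixvubmeenu" -> "IXVUBMEENU" -> "UNEEMBUVXI" -> "UNEE"
  "dswtrrhlroiy" -> "DSWTRRHLROIY" -> "YIORLHRRTWSD" -> "YIOR"
  "oxijbxlzpuh" -> "OXIJBXLZPUH" -> "HUPZLXBJIXO" -> "HUPZ"
  "vwjeqbtfktf" -> "VWJEQBTFKTF" -> "FTKFTBQEJWV" -> "FTKF"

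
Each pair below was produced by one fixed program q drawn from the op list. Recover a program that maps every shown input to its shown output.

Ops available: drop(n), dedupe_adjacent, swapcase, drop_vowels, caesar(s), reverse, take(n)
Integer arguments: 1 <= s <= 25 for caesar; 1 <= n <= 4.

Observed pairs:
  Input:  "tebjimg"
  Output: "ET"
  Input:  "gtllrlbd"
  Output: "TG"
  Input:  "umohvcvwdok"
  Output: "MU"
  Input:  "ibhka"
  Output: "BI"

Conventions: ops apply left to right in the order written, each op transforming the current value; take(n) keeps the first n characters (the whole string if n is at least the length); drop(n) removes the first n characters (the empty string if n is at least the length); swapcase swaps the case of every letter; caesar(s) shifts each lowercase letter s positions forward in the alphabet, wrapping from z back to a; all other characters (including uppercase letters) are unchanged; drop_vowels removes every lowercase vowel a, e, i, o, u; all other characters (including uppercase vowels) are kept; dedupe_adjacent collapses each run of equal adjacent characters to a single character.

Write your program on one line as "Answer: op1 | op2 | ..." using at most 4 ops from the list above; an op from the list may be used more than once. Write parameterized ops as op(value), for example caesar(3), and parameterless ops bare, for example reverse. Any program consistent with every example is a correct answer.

take(2) | reverse | swapcase

Check, running the answer program on each example:
  "tebjimg" -> "te" -> "et" -> "ET"
  "gtllrlbd" -> "gt" -> "tg" -> "TG"
  "umohvcvwdok" -> "um" -> "mu" -> "MU"
  "ibhka" -> "ib" -> "bi" -> "BI"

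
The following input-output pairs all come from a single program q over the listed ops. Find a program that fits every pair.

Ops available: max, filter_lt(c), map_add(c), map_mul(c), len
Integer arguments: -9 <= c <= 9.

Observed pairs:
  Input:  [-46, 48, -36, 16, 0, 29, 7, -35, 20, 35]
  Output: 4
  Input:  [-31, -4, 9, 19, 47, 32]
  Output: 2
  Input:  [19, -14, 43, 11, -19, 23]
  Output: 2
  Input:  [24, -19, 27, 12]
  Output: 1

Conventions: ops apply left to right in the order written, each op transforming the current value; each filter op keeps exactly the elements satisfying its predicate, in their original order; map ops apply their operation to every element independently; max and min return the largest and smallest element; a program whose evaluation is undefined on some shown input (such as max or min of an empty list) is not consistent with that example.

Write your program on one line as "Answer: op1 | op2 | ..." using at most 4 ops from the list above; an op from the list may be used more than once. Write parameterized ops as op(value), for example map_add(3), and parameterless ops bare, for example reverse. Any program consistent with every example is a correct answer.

map_mul(7) | map_add(-6) | filter_lt(-2) | len

Check, running the answer program on each example:
  [-46, 48, -36, 16, 0, 29, 7, -35, 20, 35] -> [-322, 336, -252, 112, 0, 203, 49, -245, 140, 245] -> [-328, 330, -258, 106, -6, 197, 43, -251, 134, 239] -> [-328, -258, -6, -251] -> 4
  [-31, -4, 9, 19, 47, 32] -> [-217, -28, 63, 133, 329, 224] -> [-223, -34, 57, 127, 323, 218] -> [-223, -34] -> 2
  [19, -14, 43, 11, -19, 23] -> [133, -98, 301, 77, -133, 161] -> [127, -104, 295, 71, -139, 155] -> [-104, -139] -> 2
  [24, -19, 27, 12] -> [168, -133, 189, 84] -> [162, -139, 183, 78] -> [-139] -> 1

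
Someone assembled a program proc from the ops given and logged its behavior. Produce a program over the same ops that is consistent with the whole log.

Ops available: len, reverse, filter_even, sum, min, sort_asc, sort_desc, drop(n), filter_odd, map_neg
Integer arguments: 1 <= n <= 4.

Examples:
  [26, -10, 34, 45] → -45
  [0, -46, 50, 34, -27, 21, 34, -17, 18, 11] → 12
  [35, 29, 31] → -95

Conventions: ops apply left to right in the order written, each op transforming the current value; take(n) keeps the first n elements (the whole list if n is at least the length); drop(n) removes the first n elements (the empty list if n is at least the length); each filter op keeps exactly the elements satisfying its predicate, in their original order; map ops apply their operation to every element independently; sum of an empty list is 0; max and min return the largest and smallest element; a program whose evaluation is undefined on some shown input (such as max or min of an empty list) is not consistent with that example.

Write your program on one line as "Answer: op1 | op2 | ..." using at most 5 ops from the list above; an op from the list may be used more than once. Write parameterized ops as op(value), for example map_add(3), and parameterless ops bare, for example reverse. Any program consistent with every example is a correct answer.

map_neg | reverse | filter_odd | sum

Check, running the answer program on each example:
  [26, -10, 34, 45] -> [-26, 10, -34, -45] -> [-45, -34, 10, -26] -> [-45] -> -45
  [0, -46, 50, 34, -27, 21, 34, -17, 18, 11] -> [0, 46, -50, -34, 27, -21, -34, 17, -18, -11] -> [-11, -18, 17, -34, -21, 27, -34, -50, 46, 0] -> [-11, 17, -21, 27] -> 12
  [35, 29, 31] -> [-35, -29, -31] -> [-31, -29, -35] -> [-31, -29, -35] -> -95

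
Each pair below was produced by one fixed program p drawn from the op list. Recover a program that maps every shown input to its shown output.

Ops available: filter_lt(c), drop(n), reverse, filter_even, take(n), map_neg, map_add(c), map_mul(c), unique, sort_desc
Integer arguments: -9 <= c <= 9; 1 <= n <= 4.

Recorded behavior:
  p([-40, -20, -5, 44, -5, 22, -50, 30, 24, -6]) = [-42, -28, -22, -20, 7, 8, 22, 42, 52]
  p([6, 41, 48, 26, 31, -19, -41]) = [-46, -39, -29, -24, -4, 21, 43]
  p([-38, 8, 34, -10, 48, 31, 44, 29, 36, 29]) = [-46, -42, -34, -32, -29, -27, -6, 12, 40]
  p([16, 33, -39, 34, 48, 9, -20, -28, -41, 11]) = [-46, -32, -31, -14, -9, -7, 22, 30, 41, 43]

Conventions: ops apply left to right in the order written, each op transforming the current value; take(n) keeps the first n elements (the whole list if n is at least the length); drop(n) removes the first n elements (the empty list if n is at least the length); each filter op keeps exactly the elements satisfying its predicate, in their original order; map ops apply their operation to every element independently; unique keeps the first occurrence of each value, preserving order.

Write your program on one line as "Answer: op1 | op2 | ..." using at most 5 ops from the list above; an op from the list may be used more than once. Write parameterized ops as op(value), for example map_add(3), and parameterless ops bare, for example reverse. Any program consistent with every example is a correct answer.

map_add(-2) | sort_desc | unique | map_neg

Check, running the answer program on each example:
  [-40, -20, -5, 44, -5, 22, -50, 30, 24, -6] -> [-42, -22, -7, 42, -7, 20, -52, 28, 22, -8] -> [42, 28, 22, 20, -7, -7, -8, -22, -42, -52] -> [42, 28, 22, 20, -7, -8, -22, -42, -52] -> [-42, -28, -22, -20, 7, 8, 22, 42, 52]
  [6, 41, 48, 26, 31, -19, -41] -> [4, 39, 46, 24, 29, -21, -43] -> [46, 39, 29, 24, 4, -21, -43] -> [46, 39, 29, 24, 4, -21, -43] -> [-46, -39, -29, -24, -4, 21, 43]
  [-38, 8, 34, -10, 48, 31, 44, 29, 36, 29] -> [-40, 6, 32, -12, 46, 29, 42, 27, 34, 27] -> [46, 42, 34, 32, 29, 27, 27, 6, -12, -40] -> [46, 42, 34, 32, 29, 27, 6, -12, -40] -> [-46, -42, -34, -32, -29, -27, -6, 12, 40]
  [16, 33, -39, 34, 48, 9, -20, -28, -41, 11] -> [14, 31, -41, 32, 46, 7, -22, -30, -43, 9] -> [46, 32, 31, 14, 9, 7, -22, -30, -41, -43] -> [46, 32, 31, 14, 9, 7, -22, -30, -41, -43] -> [-46, -32, -31, -14, -9, -7, 22, 30, 41, 43]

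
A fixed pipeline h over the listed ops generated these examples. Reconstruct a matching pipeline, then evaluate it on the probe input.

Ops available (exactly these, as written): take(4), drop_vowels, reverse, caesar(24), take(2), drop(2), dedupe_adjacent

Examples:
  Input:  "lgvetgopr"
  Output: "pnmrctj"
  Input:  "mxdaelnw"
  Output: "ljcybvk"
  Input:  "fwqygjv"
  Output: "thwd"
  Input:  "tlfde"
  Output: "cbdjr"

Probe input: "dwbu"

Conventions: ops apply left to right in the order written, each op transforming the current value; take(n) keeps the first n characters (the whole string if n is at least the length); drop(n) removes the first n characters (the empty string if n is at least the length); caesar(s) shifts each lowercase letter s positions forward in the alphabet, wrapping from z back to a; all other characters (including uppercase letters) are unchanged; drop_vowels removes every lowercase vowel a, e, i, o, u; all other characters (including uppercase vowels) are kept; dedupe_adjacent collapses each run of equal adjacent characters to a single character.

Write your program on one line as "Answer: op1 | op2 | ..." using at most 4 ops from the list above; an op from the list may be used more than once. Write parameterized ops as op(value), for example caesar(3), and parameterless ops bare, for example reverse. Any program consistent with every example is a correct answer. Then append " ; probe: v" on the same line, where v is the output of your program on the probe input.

caesar(24) | drop_vowels | reverse ; probe: "szb"

Check, running the answer program on each example:
  "lgvetgopr" -> "jetcremnp" -> "jtcrmnp" -> "pnmrctj"
  "mxdaelnw" -> "kvbycjlu" -> "kvbycjl" -> "ljcybvk"
  "fwqygjv" -> "duoweht" -> "dwht" -> "thwd"
  "tlfde" -> "rjdbc" -> "rjdbc" -> "cbdjr"
  probe: "dwbu" -> "buzs" -> "bzs" -> "szb"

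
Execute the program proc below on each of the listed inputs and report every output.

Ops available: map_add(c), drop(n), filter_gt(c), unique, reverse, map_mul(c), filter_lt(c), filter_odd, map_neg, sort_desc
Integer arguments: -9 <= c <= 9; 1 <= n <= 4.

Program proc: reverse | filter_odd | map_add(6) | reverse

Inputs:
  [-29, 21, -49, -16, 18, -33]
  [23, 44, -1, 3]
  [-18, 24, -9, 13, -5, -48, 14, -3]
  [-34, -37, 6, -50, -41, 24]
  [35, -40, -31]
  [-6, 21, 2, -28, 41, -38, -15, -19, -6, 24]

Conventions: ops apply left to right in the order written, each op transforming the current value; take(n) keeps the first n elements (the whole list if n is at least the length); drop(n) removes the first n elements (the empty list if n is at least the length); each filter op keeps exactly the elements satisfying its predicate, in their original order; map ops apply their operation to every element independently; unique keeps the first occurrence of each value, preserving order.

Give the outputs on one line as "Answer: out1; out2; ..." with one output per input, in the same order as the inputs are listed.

Execution, op by op:
  [-29, 21, -49, -16, 18, -33] -> [-33, 18, -16, -49, 21, -29] -> [-33, -49, 21, -29] -> [-27, -43, 27, -23] -> [-23, 27, -43, -27]
  [23, 44, -1, 3] -> [3, -1, 44, 23] -> [3, -1, 23] -> [9, 5, 29] -> [29, 5, 9]
  [-18, 24, -9, 13, -5, -48, 14, -3] -> [-3, 14, -48, -5, 13, -9, 24, -18] -> [-3, -5, 13, -9] -> [3, 1, 19, -3] -> [-3, 19, 1, 3]
  [-34, -37, 6, -50, -41, 24] -> [24, -41, -50, 6, -37, -34] -> [-41, -37] -> [-35, -31] -> [-31, -35]
  [35, -40, -31] -> [-31, -40, 35] -> [-31, 35] -> [-25, 41] -> [41, -25]
  [-6, 21, 2, -28, 41, -38, -15, -19, -6, 24] -> [24, -6, -19, -15, -38, 41, -28, 2, 21, -6] -> [-19, -15, 41, 21] -> [-13, -9, 47, 27] -> [27, 47, -9, -13]

[-23, 27, -43, -27]; [29, 5, 9]; [-3, 19, 1, 3]; [-31, -35]; [41, -25]; [27, 47, -9, -13]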